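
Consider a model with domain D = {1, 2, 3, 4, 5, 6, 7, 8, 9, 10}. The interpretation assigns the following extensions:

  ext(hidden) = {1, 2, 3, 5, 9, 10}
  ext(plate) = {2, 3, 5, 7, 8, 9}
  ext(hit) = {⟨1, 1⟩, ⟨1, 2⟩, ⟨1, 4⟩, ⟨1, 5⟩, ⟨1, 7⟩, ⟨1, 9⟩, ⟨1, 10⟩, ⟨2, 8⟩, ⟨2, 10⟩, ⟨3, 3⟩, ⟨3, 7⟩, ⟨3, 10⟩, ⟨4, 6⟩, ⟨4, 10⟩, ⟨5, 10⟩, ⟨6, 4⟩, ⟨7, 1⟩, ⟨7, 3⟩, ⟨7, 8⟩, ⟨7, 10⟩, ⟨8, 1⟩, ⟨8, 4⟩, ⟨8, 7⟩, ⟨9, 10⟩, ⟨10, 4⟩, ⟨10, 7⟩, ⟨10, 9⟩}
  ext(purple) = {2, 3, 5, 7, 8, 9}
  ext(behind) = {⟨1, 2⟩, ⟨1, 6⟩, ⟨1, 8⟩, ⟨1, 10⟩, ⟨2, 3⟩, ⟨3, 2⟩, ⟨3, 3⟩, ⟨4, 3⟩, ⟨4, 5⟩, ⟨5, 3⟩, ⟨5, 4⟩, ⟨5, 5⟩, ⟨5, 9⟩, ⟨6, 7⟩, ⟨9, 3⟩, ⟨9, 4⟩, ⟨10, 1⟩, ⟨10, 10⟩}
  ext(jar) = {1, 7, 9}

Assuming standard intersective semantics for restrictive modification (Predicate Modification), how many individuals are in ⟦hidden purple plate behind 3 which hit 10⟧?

4

⟦behind 3⟧ = {x : ⟨x, 3⟩ ∈ ⟦behind⟧} = {2, 3, 4, 5, 9}
⟦which hit 10⟧ = {x : ⟨x, 10⟩ ∈ ⟦hit⟧} = {1, 2, 3, 4, 5, 7, 9}
⟦plate⟧ = {2, 3, 5, 7, 8, 9}
… ∩ ⟦behind 3⟧ = {2, 3, 5, 7, 8, 9} ∩ {2, 3, 4, 5, 9} = {2, 3, 5, 9}
… ∩ ⟦which hit 10⟧ = {2, 3, 5, 9} ∩ {1, 2, 3, 4, 5, 7, 9} = {2, 3, 5, 9}
… ∩ ⟦hidden⟧ = {2, 3, 5, 9} ∩ {1, 2, 3, 5, 9, 10} = {2, 3, 5, 9}
… ∩ ⟦purple⟧ = {2, 3, 5, 9} ∩ {2, 3, 5, 7, 8, 9} = {2, 3, 5, 9}
⟦hidden purple plate behind 3 which hit 10⟧ = {2, 3, 5, 9}, so the cardinality is 4.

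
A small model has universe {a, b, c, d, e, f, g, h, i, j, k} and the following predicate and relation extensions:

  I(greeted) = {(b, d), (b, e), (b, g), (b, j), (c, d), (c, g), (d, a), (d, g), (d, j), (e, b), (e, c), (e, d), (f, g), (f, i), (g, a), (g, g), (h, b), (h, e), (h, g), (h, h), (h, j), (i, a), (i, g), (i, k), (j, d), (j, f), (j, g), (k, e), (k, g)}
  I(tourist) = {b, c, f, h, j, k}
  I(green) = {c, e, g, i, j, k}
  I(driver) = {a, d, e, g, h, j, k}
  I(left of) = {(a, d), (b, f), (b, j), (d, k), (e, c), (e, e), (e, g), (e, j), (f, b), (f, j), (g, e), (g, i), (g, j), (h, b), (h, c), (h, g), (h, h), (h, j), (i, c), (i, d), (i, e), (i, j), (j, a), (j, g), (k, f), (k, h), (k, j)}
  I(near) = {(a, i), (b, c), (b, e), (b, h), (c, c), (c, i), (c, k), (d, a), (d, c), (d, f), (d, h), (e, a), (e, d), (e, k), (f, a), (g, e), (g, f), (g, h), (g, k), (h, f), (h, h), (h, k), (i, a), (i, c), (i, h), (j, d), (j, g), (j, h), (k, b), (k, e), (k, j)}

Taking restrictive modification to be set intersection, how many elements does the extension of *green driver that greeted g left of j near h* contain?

⟦that greeted g⟧ = {x : ⟨x, g⟩ ∈ ⟦greeted⟧} = {b, c, d, f, g, h, i, j, k}
⟦left of j⟧ = {x : ⟨x, j⟩ ∈ ⟦left of⟧} = {b, e, f, g, h, i, k}
⟦near h⟧ = {x : ⟨x, h⟩ ∈ ⟦near⟧} = {b, d, g, h, i, j}
⟦driver⟧ = {a, d, e, g, h, j, k}
… ∩ ⟦that greeted g⟧ = {a, d, e, g, h, j, k} ∩ {b, c, d, f, g, h, i, j, k} = {d, g, h, j, k}
… ∩ ⟦left of j⟧ = {d, g, h, j, k} ∩ {b, e, f, g, h, i, k} = {g, h, k}
… ∩ ⟦near h⟧ = {g, h, k} ∩ {b, d, g, h, i, j} = {g, h}
… ∩ ⟦green⟧ = {g, h} ∩ {c, e, g, i, j, k} = {g}
⟦green driver that greeted g left of j near h⟧ = {g}, so the cardinality is 1.

1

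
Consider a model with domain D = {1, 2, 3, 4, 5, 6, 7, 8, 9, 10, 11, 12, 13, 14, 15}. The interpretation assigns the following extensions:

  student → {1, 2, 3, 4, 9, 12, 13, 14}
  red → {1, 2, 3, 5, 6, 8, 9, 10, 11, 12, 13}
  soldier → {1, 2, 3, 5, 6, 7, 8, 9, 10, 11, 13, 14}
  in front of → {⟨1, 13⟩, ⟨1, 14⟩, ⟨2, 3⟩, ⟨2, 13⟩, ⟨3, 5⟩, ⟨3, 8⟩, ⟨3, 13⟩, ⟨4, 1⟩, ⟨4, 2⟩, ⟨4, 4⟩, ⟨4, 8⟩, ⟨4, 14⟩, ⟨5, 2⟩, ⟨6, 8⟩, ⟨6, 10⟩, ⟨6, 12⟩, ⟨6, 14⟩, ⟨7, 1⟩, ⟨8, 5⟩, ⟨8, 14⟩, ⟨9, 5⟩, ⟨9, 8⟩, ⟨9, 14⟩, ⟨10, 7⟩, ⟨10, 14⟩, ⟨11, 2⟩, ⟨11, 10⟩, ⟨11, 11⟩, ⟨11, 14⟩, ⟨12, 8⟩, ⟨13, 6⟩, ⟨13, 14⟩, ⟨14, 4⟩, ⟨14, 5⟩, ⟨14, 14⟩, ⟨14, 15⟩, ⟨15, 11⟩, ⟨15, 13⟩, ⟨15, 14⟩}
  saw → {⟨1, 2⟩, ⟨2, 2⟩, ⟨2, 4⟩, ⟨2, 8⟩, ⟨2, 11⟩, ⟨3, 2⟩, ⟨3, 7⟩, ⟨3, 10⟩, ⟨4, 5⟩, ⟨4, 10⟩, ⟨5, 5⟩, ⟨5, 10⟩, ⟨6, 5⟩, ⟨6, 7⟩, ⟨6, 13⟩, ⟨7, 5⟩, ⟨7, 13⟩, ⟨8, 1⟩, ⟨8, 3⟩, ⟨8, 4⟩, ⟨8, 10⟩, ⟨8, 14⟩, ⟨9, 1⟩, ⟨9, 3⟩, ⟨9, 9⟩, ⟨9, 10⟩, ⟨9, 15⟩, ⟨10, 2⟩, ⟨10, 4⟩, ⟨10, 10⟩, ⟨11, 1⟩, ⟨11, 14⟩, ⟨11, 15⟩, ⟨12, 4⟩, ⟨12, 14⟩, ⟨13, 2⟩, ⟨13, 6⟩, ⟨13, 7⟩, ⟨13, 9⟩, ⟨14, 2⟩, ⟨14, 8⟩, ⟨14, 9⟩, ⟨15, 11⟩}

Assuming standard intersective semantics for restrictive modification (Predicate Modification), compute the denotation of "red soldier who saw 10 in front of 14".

{8, 9, 10}

⟦who saw 10⟧ = {x : ⟨x, 10⟩ ∈ ⟦saw⟧} = {3, 4, 5, 8, 9, 10}
⟦in front of 14⟧ = {x : ⟨x, 14⟩ ∈ ⟦in front of⟧} = {1, 4, 6, 8, 9, 10, 11, 13, 14, 15}
⟦soldier⟧ = {1, 2, 3, 5, 6, 7, 8, 9, 10, 11, 13, 14}
… ∩ ⟦who saw 10⟧ = {1, 2, 3, 5, 6, 7, 8, 9, 10, 11, 13, 14} ∩ {3, 4, 5, 8, 9, 10} = {3, 5, 8, 9, 10}
… ∩ ⟦in front of 14⟧ = {3, 5, 8, 9, 10} ∩ {1, 4, 6, 8, 9, 10, 11, 13, 14, 15} = {8, 9, 10}
… ∩ ⟦red⟧ = {8, 9, 10} ∩ {1, 2, 3, 5, 6, 8, 9, 10, 11, 12, 13} = {8, 9, 10}
So ⟦red soldier who saw 10 in front of 14⟧ = {8, 9, 10}.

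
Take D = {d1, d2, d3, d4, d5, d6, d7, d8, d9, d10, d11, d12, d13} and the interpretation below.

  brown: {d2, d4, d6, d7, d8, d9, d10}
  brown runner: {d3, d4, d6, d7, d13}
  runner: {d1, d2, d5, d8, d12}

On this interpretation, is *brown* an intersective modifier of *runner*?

no

⟦brown⟧ ∩ ⟦runner⟧ = {d2, d4, d6, d7, d8, d9, d10} ∩ {d1, d2, d5, d8, d12} = {d2, d8}
Observed ⟦brown runner⟧ = {d3, d4, d6, d7, d13}.
These differ, so the modifier is not intersective in this model.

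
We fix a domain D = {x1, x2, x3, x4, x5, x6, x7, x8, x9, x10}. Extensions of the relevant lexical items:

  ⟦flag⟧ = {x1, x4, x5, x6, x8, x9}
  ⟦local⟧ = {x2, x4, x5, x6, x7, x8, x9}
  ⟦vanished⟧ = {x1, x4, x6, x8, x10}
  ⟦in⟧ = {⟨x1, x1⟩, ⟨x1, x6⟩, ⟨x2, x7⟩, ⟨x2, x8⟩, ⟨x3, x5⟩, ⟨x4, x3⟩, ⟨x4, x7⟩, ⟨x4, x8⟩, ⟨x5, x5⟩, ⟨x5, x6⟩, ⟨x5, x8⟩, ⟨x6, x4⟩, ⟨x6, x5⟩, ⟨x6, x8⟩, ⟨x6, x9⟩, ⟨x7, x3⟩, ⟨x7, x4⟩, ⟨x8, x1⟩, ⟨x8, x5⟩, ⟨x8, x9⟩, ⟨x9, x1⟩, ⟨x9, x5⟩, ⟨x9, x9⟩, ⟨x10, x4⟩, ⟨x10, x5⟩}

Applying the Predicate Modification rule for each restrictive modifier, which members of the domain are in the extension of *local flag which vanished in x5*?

⟦which vanished⟧ = ⟦vanished⟧ = {x1, x4, x6, x8, x10}
⟦in x5⟧ = {x : ⟨x, x5⟩ ∈ ⟦in⟧} = {x3, x5, x6, x8, x9, x10}
⟦flag⟧ = {x1, x4, x5, x6, x8, x9}
… ∩ ⟦which vanished⟧ = {x1, x4, x5, x6, x8, x9} ∩ {x1, x4, x6, x8, x10} = {x1, x4, x6, x8}
… ∩ ⟦in x5⟧ = {x1, x4, x6, x8} ∩ {x3, x5, x6, x8, x9, x10} = {x6, x8}
… ∩ ⟦local⟧ = {x6, x8} ∩ {x2, x4, x5, x6, x7, x8, x9} = {x6, x8}
So ⟦local flag which vanished in x5⟧ = {x6, x8}.

{x6, x8}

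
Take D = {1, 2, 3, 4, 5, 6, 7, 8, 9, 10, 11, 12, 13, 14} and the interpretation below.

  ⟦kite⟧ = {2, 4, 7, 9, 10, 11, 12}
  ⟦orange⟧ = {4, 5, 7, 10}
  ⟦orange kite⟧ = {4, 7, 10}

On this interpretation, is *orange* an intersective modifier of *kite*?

⟦orange⟧ ∩ ⟦kite⟧ = {4, 5, 7, 10} ∩ {2, 4, 7, 9, 10, 11, 12} = {4, 7, 10}
Observed ⟦orange kite⟧ = {4, 7, 10}.
These coincide, so the modifier is intersective here.

yes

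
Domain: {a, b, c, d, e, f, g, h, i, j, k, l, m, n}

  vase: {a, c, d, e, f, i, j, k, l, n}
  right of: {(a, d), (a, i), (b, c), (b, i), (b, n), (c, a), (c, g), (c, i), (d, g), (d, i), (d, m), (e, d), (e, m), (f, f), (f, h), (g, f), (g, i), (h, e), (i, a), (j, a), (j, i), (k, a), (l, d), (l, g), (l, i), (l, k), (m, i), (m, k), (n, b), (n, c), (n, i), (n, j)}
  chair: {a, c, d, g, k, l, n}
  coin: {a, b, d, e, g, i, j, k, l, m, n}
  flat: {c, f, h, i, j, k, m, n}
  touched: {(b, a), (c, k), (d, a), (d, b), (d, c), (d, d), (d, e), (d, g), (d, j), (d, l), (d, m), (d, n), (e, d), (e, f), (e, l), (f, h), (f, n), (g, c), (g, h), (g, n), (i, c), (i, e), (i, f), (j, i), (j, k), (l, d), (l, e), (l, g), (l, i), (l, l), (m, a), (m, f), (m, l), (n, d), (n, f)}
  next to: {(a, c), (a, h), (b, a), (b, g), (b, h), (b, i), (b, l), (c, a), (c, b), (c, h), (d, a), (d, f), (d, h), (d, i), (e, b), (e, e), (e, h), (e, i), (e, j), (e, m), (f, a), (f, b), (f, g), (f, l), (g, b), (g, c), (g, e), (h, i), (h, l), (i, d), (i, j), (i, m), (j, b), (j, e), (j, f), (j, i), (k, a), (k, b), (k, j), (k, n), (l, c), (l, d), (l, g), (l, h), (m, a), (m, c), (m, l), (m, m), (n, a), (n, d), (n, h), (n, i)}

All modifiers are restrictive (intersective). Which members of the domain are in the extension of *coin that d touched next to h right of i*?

⟦that d touched⟧ = {x : ⟨d, x⟩ ∈ ⟦touched⟧} = {a, b, c, d, e, g, j, l, m, n}
⟦next to h⟧ = {x : ⟨x, h⟩ ∈ ⟦next to⟧} = {a, b, c, d, e, l, n}
⟦right of i⟧ = {x : ⟨x, i⟩ ∈ ⟦right of⟧} = {a, b, c, d, g, j, l, m, n}
⟦coin⟧ = {a, b, d, e, g, i, j, k, l, m, n}
… ∩ ⟦that d touched⟧ = {a, b, d, e, g, i, j, k, l, m, n} ∩ {a, b, c, d, e, g, j, l, m, n} = {a, b, d, e, g, j, l, m, n}
… ∩ ⟦next to h⟧ = {a, b, d, e, g, j, l, m, n} ∩ {a, b, c, d, e, l, n} = {a, b, d, e, l, n}
… ∩ ⟦right of i⟧ = {a, b, d, e, l, n} ∩ {a, b, c, d, g, j, l, m, n} = {a, b, d, l, n}
So ⟦coin that d touched next to h right of i⟧ = {a, b, d, l, n}.

{a, b, d, l, n}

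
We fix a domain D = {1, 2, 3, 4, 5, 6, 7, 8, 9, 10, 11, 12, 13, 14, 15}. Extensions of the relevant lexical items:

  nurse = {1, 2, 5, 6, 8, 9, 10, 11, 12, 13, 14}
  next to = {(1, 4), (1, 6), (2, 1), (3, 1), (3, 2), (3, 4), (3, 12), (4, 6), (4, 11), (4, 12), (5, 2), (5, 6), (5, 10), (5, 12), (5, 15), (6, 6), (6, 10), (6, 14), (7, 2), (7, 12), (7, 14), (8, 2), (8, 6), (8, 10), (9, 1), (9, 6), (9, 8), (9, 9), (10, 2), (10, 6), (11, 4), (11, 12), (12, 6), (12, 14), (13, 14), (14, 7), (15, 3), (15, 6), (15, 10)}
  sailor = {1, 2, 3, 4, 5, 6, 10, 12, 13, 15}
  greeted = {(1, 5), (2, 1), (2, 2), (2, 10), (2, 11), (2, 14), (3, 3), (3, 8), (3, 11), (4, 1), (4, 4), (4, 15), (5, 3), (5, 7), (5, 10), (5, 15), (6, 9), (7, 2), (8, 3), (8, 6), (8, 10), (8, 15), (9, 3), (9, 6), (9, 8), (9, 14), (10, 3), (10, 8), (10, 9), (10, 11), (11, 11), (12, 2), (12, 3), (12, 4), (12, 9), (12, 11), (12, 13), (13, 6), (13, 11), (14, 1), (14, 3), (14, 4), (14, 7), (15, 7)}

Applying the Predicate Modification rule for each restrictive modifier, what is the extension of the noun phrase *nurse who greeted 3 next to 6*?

⟦who greeted 3⟧ = {x : ⟨x, 3⟩ ∈ ⟦greeted⟧} = {3, 5, 8, 9, 10, 12, 14}
⟦next to 6⟧ = {x : ⟨x, 6⟩ ∈ ⟦next to⟧} = {1, 4, 5, 6, 8, 9, 10, 12, 15}
⟦nurse⟧ = {1, 2, 5, 6, 8, 9, 10, 11, 12, 13, 14}
… ∩ ⟦who greeted 3⟧ = {1, 2, 5, 6, 8, 9, 10, 11, 12, 13, 14} ∩ {3, 5, 8, 9, 10, 12, 14} = {5, 8, 9, 10, 12, 14}
… ∩ ⟦next to 6⟧ = {5, 8, 9, 10, 12, 14} ∩ {1, 4, 5, 6, 8, 9, 10, 12, 15} = {5, 8, 9, 10, 12}
So ⟦nurse who greeted 3 next to 6⟧ = {5, 8, 9, 10, 12}.

{5, 8, 9, 10, 12}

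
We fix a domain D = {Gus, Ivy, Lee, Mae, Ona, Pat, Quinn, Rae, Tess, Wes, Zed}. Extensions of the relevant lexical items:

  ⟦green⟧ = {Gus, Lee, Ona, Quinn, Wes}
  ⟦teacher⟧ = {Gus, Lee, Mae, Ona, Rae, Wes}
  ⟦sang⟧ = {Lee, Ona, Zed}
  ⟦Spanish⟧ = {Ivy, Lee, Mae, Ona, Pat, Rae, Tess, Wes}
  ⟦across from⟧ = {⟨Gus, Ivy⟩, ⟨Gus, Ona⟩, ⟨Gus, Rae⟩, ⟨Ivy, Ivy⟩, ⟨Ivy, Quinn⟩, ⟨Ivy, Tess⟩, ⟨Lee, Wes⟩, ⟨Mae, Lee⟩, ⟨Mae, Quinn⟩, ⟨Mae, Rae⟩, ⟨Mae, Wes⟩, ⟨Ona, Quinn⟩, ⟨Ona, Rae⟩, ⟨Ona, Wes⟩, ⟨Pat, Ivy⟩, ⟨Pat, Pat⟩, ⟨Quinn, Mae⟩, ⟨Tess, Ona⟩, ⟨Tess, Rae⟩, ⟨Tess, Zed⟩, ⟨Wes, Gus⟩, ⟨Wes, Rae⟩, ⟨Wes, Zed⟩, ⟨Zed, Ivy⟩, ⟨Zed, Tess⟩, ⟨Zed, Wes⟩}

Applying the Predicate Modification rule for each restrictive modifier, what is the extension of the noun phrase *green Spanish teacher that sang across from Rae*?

⟦that sang⟧ = ⟦sang⟧ = {Lee, Ona, Zed}
⟦across from Rae⟧ = {x : ⟨x, Rae⟩ ∈ ⟦across from⟧} = {Gus, Mae, Ona, Tess, Wes}
⟦teacher⟧ = {Gus, Lee, Mae, Ona, Rae, Wes}
… ∩ ⟦that sang⟧ = {Gus, Lee, Mae, Ona, Rae, Wes} ∩ {Lee, Ona, Zed} = {Lee, Ona}
… ∩ ⟦across from Rae⟧ = {Lee, Ona} ∩ {Gus, Mae, Ona, Tess, Wes} = {Ona}
… ∩ ⟦green⟧ = {Ona} ∩ {Gus, Lee, Ona, Quinn, Wes} = {Ona}
… ∩ ⟦Spanish⟧ = {Ona} ∩ {Ivy, Lee, Mae, Ona, Pat, Rae, Tess, Wes} = {Ona}
So ⟦green Spanish teacher that sang across from Rae⟧ = {Ona}.

{Ona}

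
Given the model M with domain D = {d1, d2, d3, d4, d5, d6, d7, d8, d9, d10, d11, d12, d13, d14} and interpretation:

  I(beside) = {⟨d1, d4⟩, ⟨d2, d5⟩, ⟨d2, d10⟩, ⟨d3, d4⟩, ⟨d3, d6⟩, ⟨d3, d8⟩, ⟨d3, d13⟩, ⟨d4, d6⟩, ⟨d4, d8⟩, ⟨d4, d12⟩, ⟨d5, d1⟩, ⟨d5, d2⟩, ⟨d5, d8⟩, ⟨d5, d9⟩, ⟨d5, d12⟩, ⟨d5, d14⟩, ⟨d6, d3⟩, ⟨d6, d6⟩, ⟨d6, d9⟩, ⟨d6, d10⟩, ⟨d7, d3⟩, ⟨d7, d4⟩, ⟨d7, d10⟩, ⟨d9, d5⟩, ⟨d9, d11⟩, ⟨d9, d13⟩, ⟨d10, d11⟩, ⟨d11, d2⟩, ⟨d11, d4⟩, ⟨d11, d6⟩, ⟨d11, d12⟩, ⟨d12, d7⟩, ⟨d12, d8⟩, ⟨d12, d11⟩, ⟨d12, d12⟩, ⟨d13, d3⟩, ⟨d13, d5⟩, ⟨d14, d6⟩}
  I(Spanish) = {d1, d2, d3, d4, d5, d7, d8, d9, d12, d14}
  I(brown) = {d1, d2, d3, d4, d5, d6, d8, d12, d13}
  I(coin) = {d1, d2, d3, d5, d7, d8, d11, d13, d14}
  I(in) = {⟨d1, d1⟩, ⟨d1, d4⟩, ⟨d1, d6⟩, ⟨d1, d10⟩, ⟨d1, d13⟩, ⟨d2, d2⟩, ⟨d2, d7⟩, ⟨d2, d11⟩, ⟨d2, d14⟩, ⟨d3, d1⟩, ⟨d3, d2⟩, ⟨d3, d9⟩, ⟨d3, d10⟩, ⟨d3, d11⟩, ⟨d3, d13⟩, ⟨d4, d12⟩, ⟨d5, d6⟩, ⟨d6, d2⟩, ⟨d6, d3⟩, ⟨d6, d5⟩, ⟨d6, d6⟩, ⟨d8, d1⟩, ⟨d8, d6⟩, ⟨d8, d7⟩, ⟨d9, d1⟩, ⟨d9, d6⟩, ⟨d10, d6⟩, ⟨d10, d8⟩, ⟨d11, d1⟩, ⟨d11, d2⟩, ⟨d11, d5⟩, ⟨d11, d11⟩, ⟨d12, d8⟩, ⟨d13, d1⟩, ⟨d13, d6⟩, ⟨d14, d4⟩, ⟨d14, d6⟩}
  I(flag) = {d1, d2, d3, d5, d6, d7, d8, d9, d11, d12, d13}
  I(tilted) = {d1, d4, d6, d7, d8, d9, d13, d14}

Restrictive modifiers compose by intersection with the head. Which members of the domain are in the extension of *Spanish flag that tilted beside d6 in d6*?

∅

⟦that tilted⟧ = ⟦tilted⟧ = {d1, d4, d6, d7, d8, d9, d13, d14}
⟦beside d6⟧ = {x : ⟨x, d6⟩ ∈ ⟦beside⟧} = {d3, d4, d6, d11, d14}
⟦in d6⟧ = {x : ⟨x, d6⟩ ∈ ⟦in⟧} = {d1, d5, d6, d8, d9, d10, d13, d14}
⟦flag⟧ = {d1, d2, d3, d5, d6, d7, d8, d9, d11, d12, d13}
… ∩ ⟦that tilted⟧ = {d1, d2, d3, d5, d6, d7, d8, d9, d11, d12, d13} ∩ {d1, d4, d6, d7, d8, d9, d13, d14} = {d1, d6, d7, d8, d9, d13}
… ∩ ⟦beside d6⟧ = {d1, d6, d7, d8, d9, d13} ∩ {d3, d4, d6, d11, d14} = {d6}
… ∩ ⟦in d6⟧ = {d6} ∩ {d1, d5, d6, d8, d9, d10, d13, d14} = {d6}
… ∩ ⟦Spanish⟧ = {d6} ∩ {d1, d2, d3, d4, d5, d7, d8, d9, d12, d14} = ∅
So ⟦Spanish flag that tilted beside d6 in d6⟧ = ∅.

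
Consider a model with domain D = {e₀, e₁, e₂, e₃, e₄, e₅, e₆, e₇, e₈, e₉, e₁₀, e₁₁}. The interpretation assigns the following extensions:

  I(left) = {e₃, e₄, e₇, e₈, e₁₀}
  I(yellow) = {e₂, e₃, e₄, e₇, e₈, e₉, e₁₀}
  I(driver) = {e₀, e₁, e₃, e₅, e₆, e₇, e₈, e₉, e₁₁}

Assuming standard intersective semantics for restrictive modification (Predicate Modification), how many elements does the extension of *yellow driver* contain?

⟦driver⟧ = {e₀, e₁, e₃, e₅, e₆, e₇, e₈, e₉, e₁₁}
… ∩ ⟦yellow⟧ = {e₀, e₁, e₃, e₅, e₆, e₇, e₈, e₉, e₁₁} ∩ {e₂, e₃, e₄, e₇, e₈, e₉, e₁₀} = {e₃, e₇, e₈, e₉}
⟦yellow driver⟧ = {e₃, e₇, e₈, e₉}, so the cardinality is 4.

4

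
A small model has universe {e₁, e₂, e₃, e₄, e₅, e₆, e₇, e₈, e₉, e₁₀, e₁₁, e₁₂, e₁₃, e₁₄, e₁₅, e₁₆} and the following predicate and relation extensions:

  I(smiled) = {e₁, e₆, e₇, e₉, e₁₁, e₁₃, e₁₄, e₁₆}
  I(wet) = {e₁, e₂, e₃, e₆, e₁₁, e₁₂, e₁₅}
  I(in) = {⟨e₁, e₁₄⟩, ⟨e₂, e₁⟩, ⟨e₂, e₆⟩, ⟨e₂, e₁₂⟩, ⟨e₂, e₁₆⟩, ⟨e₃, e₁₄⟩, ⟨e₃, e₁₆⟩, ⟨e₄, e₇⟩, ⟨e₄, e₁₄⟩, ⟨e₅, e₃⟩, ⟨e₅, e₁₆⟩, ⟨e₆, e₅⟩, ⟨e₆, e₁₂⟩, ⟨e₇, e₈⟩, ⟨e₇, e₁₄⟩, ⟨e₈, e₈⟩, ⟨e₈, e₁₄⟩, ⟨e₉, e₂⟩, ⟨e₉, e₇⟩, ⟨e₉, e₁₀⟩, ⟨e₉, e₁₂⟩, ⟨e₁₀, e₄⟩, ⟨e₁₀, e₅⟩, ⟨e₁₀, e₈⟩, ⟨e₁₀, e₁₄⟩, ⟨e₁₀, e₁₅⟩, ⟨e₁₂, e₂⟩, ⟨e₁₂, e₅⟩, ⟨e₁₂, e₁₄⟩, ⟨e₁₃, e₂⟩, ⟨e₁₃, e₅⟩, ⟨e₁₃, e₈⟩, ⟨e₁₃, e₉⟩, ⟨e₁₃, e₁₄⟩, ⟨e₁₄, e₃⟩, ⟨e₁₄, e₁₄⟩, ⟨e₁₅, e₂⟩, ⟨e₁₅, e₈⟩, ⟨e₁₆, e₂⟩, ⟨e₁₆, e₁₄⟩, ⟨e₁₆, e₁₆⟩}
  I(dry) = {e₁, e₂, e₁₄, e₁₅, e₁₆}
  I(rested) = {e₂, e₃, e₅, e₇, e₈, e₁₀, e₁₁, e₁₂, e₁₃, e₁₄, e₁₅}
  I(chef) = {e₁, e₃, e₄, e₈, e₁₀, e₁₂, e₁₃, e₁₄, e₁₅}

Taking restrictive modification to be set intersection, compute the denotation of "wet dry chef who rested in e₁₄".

∅

⟦who rested⟧ = ⟦rested⟧ = {e₂, e₃, e₅, e₇, e₈, e₁₀, e₁₁, e₁₂, e₁₃, e₁₄, e₁₅}
⟦in e₁₄⟧ = {x : ⟨x, e₁₄⟩ ∈ ⟦in⟧} = {e₁, e₃, e₄, e₇, e₈, e₁₀, e₁₂, e₁₃, e₁₄, e₁₆}
⟦chef⟧ = {e₁, e₃, e₄, e₈, e₁₀, e₁₂, e₁₃, e₁₄, e₁₅}
… ∩ ⟦who rested⟧ = {e₁, e₃, e₄, e₈, e₁₀, e₁₂, e₁₃, e₁₄, e₁₅} ∩ {e₂, e₃, e₅, e₇, e₈, e₁₀, e₁₁, e₁₂, e₁₃, e₁₄, e₁₅} = {e₃, e₈, e₁₀, e₁₂, e₁₃, e₁₄, e₁₅}
… ∩ ⟦in e₁₄⟧ = {e₃, e₈, e₁₀, e₁₂, e₁₃, e₁₄, e₁₅} ∩ {e₁, e₃, e₄, e₇, e₈, e₁₀, e₁₂, e₁₃, e₁₄, e₁₆} = {e₃, e₈, e₁₀, e₁₂, e₁₃, e₁₄}
… ∩ ⟦wet⟧ = {e₃, e₈, e₁₀, e₁₂, e₁₃, e₁₄} ∩ {e₁, e₂, e₃, e₆, e₁₁, e₁₂, e₁₅} = {e₃, e₁₂}
… ∩ ⟦dry⟧ = {e₃, e₁₂} ∩ {e₁, e₂, e₁₄, e₁₅, e₁₆} = ∅
So ⟦wet dry chef who rested in e₁₄⟧ = ∅.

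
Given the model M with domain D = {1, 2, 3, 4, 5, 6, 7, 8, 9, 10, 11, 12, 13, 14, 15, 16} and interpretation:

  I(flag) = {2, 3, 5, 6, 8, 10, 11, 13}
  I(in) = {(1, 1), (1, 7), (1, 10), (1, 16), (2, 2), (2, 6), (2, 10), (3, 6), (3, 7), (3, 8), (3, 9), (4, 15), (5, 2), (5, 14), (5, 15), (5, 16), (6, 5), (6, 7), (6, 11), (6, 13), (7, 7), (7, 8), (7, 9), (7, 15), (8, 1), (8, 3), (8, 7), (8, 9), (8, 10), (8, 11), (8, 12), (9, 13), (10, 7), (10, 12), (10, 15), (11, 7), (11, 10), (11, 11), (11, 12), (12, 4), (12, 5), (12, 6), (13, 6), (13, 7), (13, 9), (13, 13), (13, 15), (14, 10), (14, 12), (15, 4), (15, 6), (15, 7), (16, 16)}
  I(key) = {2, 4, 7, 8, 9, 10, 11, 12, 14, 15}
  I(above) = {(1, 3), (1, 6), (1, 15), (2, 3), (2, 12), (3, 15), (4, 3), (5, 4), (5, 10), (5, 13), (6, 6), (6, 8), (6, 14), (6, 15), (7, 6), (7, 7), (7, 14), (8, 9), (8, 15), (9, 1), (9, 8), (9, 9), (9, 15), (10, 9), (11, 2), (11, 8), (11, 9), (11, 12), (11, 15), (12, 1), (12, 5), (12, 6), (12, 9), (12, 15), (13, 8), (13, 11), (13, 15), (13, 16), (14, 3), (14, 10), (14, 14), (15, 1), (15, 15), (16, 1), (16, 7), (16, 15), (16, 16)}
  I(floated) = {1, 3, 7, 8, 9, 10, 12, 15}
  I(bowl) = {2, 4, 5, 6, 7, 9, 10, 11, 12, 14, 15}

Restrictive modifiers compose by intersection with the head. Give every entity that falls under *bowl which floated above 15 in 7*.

{15}

⟦which floated⟧ = ⟦floated⟧ = {1, 3, 7, 8, 9, 10, 12, 15}
⟦above 15⟧ = {x : ⟨x, 15⟩ ∈ ⟦above⟧} = {1, 3, 6, 8, 9, 11, 12, 13, 15, 16}
⟦in 7⟧ = {x : ⟨x, 7⟩ ∈ ⟦in⟧} = {1, 3, 6, 7, 8, 10, 11, 13, 15}
⟦bowl⟧ = {2, 4, 5, 6, 7, 9, 10, 11, 12, 14, 15}
… ∩ ⟦which floated⟧ = {2, 4, 5, 6, 7, 9, 10, 11, 12, 14, 15} ∩ {1, 3, 7, 8, 9, 10, 12, 15} = {7, 9, 10, 12, 15}
… ∩ ⟦above 15⟧ = {7, 9, 10, 12, 15} ∩ {1, 3, 6, 8, 9, 11, 12, 13, 15, 16} = {9, 12, 15}
… ∩ ⟦in 7⟧ = {9, 12, 15} ∩ {1, 3, 6, 7, 8, 10, 11, 13, 15} = {15}
So ⟦bowl which floated above 15 in 7⟧ = {15}.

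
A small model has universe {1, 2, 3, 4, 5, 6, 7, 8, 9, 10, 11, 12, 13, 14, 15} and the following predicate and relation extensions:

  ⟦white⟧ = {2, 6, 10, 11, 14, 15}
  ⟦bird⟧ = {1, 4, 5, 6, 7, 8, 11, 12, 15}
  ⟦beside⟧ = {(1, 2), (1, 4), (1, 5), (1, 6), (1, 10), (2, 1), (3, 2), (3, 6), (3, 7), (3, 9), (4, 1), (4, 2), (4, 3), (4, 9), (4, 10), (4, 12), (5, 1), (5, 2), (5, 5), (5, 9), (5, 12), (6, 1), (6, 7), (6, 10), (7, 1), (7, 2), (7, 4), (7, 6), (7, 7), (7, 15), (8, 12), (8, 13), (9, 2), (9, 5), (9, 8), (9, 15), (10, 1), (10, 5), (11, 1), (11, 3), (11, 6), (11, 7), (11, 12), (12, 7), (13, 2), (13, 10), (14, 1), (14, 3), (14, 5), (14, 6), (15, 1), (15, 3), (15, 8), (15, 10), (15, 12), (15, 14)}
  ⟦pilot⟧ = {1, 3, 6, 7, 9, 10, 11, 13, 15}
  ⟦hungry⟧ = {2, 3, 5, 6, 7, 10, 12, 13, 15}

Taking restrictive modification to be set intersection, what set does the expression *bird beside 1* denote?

⟦beside 1⟧ = {x : ⟨x, 1⟩ ∈ ⟦beside⟧} = {2, 4, 5, 6, 7, 10, 11, 14, 15}
⟦bird⟧ = {1, 4, 5, 6, 7, 8, 11, 12, 15}
… ∩ ⟦beside 1⟧ = {1, 4, 5, 6, 7, 8, 11, 12, 15} ∩ {2, 4, 5, 6, 7, 10, 11, 14, 15} = {4, 5, 6, 7, 11, 15}
So ⟦bird beside 1⟧ = {4, 5, 6, 7, 11, 15}.

{4, 5, 6, 7, 11, 15}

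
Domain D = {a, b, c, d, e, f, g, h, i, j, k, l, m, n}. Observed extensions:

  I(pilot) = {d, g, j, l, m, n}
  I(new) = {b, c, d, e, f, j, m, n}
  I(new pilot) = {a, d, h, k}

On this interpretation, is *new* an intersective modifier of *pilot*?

⟦new⟧ ∩ ⟦pilot⟧ = {b, c, d, e, f, j, m, n} ∩ {d, g, j, l, m, n} = {d, j, m, n}
Observed ⟦new pilot⟧ = {a, d, h, k}.
These differ, so the modifier is not intersective in this model.

no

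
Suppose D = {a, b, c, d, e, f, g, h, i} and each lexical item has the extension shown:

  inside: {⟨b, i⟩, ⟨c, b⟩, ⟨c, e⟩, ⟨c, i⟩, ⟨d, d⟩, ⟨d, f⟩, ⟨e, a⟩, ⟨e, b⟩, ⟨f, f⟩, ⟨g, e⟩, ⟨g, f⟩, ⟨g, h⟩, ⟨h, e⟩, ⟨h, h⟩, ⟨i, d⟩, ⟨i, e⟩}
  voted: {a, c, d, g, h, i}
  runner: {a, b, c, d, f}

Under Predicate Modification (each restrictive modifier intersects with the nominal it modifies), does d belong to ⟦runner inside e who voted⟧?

no

⟦inside e⟧ = {x : ⟨x, e⟩ ∈ ⟦inside⟧} = {c, g, h, i}
⟦who voted⟧ = ⟦voted⟧ = {a, c, d, g, h, i}
⟦runner⟧ = {a, b, c, d, f}
… ∩ ⟦inside e⟧ = {a, b, c, d, f} ∩ {c, g, h, i} = {c}
… ∩ ⟦who voted⟧ = {c} ∩ {a, c, d, g, h, i} = {c}
⟦runner inside e who voted⟧ = {c}; d ∉ this set.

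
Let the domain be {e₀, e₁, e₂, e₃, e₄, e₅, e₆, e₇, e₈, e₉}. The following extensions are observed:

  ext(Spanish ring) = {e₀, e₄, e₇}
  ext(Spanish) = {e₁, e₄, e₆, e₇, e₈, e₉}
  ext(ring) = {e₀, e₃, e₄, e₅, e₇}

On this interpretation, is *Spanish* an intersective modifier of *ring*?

no

⟦Spanish⟧ ∩ ⟦ring⟧ = {e₁, e₄, e₆, e₇, e₈, e₉} ∩ {e₀, e₃, e₄, e₅, e₇} = {e₄, e₇}
Observed ⟦Spanish ring⟧ = {e₀, e₄, e₇}.
These differ, so the modifier is not intersective in this model.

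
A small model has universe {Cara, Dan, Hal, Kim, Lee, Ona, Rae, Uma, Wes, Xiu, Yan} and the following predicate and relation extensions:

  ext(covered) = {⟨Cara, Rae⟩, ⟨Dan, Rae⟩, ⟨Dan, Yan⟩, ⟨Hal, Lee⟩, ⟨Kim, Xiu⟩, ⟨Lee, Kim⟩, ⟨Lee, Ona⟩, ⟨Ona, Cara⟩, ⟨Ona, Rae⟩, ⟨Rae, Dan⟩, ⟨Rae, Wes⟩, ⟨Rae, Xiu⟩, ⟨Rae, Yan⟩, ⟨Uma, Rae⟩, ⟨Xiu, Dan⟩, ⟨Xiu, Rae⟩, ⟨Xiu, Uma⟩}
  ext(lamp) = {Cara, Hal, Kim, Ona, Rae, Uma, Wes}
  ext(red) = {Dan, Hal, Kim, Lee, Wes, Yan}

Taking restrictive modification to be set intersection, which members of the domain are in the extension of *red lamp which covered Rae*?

{ }

⟦which covered Rae⟧ = {x : ⟨x, Rae⟩ ∈ ⟦covered⟧} = {Cara, Dan, Ona, Uma, Xiu}
⟦lamp⟧ = {Cara, Hal, Kim, Ona, Rae, Uma, Wes}
… ∩ ⟦which covered Rae⟧ = {Cara, Hal, Kim, Ona, Rae, Uma, Wes} ∩ {Cara, Dan, Ona, Uma, Xiu} = {Cara, Ona, Uma}
… ∩ ⟦red⟧ = {Cara, Ona, Uma} ∩ {Dan, Hal, Kim, Lee, Wes, Yan} = ∅
So ⟦red lamp which covered Rae⟧ = { }.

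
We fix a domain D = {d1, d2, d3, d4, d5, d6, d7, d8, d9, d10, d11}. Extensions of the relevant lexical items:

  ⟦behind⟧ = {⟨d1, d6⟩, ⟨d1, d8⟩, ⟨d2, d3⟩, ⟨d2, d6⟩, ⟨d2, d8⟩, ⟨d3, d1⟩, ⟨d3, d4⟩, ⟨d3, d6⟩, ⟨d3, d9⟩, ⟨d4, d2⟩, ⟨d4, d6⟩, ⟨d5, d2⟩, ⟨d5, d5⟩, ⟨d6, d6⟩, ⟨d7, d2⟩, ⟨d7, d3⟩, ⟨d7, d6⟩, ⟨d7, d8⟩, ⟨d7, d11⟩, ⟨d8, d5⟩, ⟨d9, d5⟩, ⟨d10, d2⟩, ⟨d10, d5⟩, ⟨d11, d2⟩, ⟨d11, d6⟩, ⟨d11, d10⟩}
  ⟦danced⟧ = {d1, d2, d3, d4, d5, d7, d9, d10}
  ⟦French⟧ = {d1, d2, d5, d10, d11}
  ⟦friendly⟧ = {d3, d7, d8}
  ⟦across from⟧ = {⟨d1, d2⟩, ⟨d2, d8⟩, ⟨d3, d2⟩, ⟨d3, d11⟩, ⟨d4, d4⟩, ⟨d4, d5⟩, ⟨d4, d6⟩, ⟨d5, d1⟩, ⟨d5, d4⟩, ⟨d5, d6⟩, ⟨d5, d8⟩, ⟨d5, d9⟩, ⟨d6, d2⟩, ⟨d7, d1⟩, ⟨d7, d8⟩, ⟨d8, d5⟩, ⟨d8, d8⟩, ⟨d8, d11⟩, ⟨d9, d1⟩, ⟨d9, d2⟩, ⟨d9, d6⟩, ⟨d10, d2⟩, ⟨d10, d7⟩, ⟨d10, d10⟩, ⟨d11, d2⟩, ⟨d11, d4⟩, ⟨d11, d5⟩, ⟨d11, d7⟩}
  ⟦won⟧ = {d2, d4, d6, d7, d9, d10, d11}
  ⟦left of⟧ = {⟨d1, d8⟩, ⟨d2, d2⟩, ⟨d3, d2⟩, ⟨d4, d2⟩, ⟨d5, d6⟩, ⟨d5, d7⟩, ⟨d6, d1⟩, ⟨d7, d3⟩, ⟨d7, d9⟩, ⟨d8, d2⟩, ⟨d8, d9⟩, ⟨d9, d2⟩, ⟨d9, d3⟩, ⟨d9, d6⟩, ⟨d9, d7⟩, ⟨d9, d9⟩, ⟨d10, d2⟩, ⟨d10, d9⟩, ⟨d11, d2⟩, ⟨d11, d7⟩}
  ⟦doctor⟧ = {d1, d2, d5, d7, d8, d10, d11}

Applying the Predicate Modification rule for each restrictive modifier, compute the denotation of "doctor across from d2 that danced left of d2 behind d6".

⟦across from d2⟧ = {x : ⟨x, d2⟩ ∈ ⟦across from⟧} = {d1, d3, d6, d9, d10, d11}
⟦that danced⟧ = ⟦danced⟧ = {d1, d2, d3, d4, d5, d7, d9, d10}
⟦left of d2⟧ = {x : ⟨x, d2⟩ ∈ ⟦left of⟧} = {d2, d3, d4, d8, d9, d10, d11}
⟦behind d6⟧ = {x : ⟨x, d6⟩ ∈ ⟦behind⟧} = {d1, d2, d3, d4, d6, d7, d11}
⟦doctor⟧ = {d1, d2, d5, d7, d8, d10, d11}
… ∩ ⟦across from d2⟧ = {d1, d2, d5, d7, d8, d10, d11} ∩ {d1, d3, d6, d9, d10, d11} = {d1, d10, d11}
… ∩ ⟦that danced⟧ = {d1, d10, d11} ∩ {d1, d2, d3, d4, d5, d7, d9, d10} = {d1, d10}
… ∩ ⟦left of d2⟧ = {d1, d10} ∩ {d2, d3, d4, d8, d9, d10, d11} = {d10}
… ∩ ⟦behind d6⟧ = {d10} ∩ {d1, d2, d3, d4, d6, d7, d11} = ∅
So ⟦doctor across from d2 that danced left of d2 behind d6⟧ = {}.

{}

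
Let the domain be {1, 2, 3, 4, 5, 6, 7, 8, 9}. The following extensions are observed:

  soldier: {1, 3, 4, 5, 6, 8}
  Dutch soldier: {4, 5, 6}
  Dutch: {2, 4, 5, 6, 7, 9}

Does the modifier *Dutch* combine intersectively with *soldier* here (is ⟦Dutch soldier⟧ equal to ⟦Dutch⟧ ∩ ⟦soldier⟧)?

yes

⟦Dutch⟧ ∩ ⟦soldier⟧ = {2, 4, 5, 6, 7, 9} ∩ {1, 3, 4, 5, 6, 8} = {4, 5, 6}
Observed ⟦Dutch soldier⟧ = {4, 5, 6}.
These coincide, so the modifier is intersective here.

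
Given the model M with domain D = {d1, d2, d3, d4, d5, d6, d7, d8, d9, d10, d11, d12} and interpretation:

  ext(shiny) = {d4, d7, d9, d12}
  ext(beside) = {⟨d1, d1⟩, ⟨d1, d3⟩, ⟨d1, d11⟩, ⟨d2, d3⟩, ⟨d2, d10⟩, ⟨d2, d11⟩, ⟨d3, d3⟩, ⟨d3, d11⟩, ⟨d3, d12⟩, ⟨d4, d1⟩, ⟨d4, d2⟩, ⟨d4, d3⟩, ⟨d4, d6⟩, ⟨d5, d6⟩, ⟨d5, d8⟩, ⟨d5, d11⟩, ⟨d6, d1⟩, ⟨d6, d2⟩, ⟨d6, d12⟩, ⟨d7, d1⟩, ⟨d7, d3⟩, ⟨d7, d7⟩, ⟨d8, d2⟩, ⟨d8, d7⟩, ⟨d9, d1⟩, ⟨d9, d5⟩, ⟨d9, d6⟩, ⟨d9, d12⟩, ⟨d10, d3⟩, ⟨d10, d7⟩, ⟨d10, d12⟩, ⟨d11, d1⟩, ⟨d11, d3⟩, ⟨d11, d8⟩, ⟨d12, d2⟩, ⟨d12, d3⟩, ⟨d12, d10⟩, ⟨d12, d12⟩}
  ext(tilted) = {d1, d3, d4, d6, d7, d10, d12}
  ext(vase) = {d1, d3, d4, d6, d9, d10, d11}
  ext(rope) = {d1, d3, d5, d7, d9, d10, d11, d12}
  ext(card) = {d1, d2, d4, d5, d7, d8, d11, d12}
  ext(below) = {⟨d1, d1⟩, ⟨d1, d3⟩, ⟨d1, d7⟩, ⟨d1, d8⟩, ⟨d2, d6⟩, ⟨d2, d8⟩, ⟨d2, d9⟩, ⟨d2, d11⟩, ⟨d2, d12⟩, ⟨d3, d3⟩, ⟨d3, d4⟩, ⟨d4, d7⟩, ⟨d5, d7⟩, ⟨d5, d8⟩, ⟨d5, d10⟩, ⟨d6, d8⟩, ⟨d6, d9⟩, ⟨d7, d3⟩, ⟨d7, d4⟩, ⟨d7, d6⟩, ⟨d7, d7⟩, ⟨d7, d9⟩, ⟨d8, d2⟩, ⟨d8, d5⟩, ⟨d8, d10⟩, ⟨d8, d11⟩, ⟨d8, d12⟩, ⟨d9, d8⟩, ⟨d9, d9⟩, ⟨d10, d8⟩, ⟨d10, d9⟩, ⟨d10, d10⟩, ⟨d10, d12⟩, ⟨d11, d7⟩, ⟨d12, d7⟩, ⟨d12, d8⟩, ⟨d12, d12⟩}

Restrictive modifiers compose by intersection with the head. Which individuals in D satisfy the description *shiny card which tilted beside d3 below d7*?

⟦which tilted⟧ = ⟦tilted⟧ = {d1, d3, d4, d6, d7, d10, d12}
⟦beside d3⟧ = {x : ⟨x, d3⟩ ∈ ⟦beside⟧} = {d1, d2, d3, d4, d7, d10, d11, d12}
⟦below d7⟧ = {x : ⟨x, d7⟩ ∈ ⟦below⟧} = {d1, d4, d5, d7, d11, d12}
⟦card⟧ = {d1, d2, d4, d5, d7, d8, d11, d12}
… ∩ ⟦which tilted⟧ = {d1, d2, d4, d5, d7, d8, d11, d12} ∩ {d1, d3, d4, d6, d7, d10, d12} = {d1, d4, d7, d12}
… ∩ ⟦beside d3⟧ = {d1, d4, d7, d12} ∩ {d1, d2, d3, d4, d7, d10, d11, d12} = {d1, d4, d7, d12}
… ∩ ⟦below d7⟧ = {d1, d4, d7, d12} ∩ {d1, d4, d5, d7, d11, d12} = {d1, d4, d7, d12}
… ∩ ⟦shiny⟧ = {d1, d4, d7, d12} ∩ {d4, d7, d9, d12} = {d4, d7, d12}
So ⟦shiny card which tilted beside d3 below d7⟧ = {d4, d7, d12}.

{d4, d7, d12}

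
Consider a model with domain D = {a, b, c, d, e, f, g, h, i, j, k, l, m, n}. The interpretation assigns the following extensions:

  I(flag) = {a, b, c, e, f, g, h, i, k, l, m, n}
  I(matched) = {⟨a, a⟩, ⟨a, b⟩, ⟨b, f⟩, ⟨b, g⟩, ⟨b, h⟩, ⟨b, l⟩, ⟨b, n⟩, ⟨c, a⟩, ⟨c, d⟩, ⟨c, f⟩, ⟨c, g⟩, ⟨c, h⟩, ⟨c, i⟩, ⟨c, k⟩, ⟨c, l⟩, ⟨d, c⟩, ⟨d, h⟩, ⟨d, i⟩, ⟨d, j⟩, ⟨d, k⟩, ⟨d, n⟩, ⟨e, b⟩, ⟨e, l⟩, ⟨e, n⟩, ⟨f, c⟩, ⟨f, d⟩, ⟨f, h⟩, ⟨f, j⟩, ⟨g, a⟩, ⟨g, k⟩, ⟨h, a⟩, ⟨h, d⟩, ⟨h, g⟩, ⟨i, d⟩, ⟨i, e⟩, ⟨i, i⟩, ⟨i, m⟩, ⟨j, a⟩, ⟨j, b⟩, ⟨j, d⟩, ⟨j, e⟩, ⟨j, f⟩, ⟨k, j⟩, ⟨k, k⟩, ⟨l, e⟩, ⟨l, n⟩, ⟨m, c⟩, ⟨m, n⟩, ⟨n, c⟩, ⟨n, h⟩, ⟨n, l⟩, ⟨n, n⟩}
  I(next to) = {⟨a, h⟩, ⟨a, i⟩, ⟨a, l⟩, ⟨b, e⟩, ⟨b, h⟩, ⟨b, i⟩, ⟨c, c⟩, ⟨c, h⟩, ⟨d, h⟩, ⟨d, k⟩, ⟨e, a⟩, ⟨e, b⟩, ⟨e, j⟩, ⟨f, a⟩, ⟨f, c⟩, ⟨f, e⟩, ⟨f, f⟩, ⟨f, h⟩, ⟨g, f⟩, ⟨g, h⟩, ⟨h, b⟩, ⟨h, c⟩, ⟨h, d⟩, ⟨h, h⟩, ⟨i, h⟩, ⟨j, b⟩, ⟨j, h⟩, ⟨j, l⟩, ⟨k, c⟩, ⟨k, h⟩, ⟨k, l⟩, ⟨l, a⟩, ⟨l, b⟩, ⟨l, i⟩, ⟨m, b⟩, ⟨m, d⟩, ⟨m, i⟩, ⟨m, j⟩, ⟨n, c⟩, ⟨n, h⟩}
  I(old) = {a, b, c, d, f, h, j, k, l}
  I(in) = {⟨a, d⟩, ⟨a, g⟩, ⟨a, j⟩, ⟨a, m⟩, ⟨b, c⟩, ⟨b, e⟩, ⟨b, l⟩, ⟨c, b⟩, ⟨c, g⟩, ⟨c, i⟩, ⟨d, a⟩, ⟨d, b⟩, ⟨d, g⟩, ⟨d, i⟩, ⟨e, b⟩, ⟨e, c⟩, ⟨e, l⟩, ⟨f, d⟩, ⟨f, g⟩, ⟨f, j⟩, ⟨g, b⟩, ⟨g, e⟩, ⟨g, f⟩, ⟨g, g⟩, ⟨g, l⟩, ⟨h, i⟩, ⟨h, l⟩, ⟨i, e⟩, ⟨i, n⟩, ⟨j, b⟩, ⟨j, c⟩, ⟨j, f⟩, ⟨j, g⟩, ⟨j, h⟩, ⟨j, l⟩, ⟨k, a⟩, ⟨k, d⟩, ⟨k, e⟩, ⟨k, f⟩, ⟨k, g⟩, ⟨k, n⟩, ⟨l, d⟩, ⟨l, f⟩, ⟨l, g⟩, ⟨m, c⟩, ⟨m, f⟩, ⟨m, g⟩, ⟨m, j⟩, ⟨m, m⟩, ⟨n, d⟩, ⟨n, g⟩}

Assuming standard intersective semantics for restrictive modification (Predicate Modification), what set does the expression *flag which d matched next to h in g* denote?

{c, k, n}

⟦which d matched⟧ = {x : ⟨d, x⟩ ∈ ⟦matched⟧} = {c, h, i, j, k, n}
⟦next to h⟧ = {x : ⟨x, h⟩ ∈ ⟦next to⟧} = {a, b, c, d, f, g, h, i, j, k, n}
⟦in g⟧ = {x : ⟨x, g⟩ ∈ ⟦in⟧} = {a, c, d, f, g, j, k, l, m, n}
⟦flag⟧ = {a, b, c, e, f, g, h, i, k, l, m, n}
… ∩ ⟦which d matched⟧ = {a, b, c, e, f, g, h, i, k, l, m, n} ∩ {c, h, i, j, k, n} = {c, h, i, k, n}
… ∩ ⟦next to h⟧ = {c, h, i, k, n} ∩ {a, b, c, d, f, g, h, i, j, k, n} = {c, h, i, k, n}
… ∩ ⟦in g⟧ = {c, h, i, k, n} ∩ {a, c, d, f, g, j, k, l, m, n} = {c, k, n}
So ⟦flag which d matched next to h in g⟧ = {c, k, n}.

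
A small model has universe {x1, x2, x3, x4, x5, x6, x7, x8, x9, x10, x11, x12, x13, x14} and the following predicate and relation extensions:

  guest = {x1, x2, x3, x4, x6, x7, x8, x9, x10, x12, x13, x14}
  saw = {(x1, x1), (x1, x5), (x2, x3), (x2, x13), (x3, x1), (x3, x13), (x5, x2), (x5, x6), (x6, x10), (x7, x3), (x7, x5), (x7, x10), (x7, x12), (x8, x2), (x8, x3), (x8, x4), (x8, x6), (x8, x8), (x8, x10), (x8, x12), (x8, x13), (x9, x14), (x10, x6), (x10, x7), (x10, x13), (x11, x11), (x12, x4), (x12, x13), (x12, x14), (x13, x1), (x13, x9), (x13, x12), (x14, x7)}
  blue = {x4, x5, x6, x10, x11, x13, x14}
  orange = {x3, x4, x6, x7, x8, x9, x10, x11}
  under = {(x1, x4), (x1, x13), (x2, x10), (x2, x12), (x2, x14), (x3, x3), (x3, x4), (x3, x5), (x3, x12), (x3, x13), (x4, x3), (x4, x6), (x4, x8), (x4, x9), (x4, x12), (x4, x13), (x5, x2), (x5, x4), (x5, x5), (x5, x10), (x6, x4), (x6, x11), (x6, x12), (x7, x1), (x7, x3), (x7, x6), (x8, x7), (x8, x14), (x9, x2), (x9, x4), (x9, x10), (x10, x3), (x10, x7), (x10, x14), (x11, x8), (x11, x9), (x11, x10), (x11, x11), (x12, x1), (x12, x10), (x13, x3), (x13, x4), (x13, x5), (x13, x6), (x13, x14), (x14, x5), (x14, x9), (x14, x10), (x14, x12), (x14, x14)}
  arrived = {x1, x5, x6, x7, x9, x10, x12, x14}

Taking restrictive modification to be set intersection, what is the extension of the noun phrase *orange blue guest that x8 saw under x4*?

{x6}

⟦that x8 saw⟧ = {x : ⟨x8, x⟩ ∈ ⟦saw⟧} = {x2, x3, x4, x6, x8, x10, x12, x13}
⟦under x4⟧ = {x : ⟨x, x4⟩ ∈ ⟦under⟧} = {x1, x3, x5, x6, x9, x13}
⟦guest⟧ = {x1, x2, x3, x4, x6, x7, x8, x9, x10, x12, x13, x14}
… ∩ ⟦that x8 saw⟧ = {x1, x2, x3, x4, x6, x7, x8, x9, x10, x12, x13, x14} ∩ {x2, x3, x4, x6, x8, x10, x12, x13} = {x2, x3, x4, x6, x8, x10, x12, x13}
… ∩ ⟦under x4⟧ = {x2, x3, x4, x6, x8, x10, x12, x13} ∩ {x1, x3, x5, x6, x9, x13} = {x3, x6, x13}
… ∩ ⟦orange⟧ = {x3, x6, x13} ∩ {x3, x4, x6, x7, x8, x9, x10, x11} = {x3, x6}
… ∩ ⟦blue⟧ = {x3, x6} ∩ {x4, x5, x6, x10, x11, x13, x14} = {x6}
So ⟦orange blue guest that x8 saw under x4⟧ = {x6}.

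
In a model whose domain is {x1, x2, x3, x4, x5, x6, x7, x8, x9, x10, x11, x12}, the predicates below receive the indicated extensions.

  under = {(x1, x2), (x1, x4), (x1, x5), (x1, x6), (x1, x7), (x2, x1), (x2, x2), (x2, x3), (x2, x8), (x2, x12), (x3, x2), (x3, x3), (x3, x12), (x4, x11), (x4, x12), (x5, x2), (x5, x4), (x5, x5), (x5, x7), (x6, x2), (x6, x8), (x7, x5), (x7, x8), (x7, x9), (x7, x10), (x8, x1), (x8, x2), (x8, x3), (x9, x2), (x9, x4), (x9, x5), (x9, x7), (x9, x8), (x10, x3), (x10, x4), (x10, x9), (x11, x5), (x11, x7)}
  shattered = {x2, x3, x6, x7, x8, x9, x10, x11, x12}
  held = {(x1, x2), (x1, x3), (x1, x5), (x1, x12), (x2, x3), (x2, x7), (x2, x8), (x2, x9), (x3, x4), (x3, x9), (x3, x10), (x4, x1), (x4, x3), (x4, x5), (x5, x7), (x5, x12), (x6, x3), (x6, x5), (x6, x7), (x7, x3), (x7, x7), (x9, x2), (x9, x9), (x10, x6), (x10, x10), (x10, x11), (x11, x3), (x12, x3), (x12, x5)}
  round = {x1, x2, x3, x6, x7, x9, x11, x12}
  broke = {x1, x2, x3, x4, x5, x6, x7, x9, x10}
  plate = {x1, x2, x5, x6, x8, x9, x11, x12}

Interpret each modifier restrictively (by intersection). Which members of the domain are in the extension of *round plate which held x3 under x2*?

{x1, x2, x6}

⟦which held x3⟧ = {x : ⟨x, x3⟩ ∈ ⟦held⟧} = {x1, x2, x4, x6, x7, x11, x12}
⟦under x2⟧ = {x : ⟨x, x2⟩ ∈ ⟦under⟧} = {x1, x2, x3, x5, x6, x8, x9}
⟦plate⟧ = {x1, x2, x5, x6, x8, x9, x11, x12}
… ∩ ⟦which held x3⟧ = {x1, x2, x5, x6, x8, x9, x11, x12} ∩ {x1, x2, x4, x6, x7, x11, x12} = {x1, x2, x6, x11, x12}
… ∩ ⟦under x2⟧ = {x1, x2, x6, x11, x12} ∩ {x1, x2, x3, x5, x6, x8, x9} = {x1, x2, x6}
… ∩ ⟦round⟧ = {x1, x2, x6} ∩ {x1, x2, x3, x6, x7, x9, x11, x12} = {x1, x2, x6}
So ⟦round plate which held x3 under x2⟧ = {x1, x2, x6}.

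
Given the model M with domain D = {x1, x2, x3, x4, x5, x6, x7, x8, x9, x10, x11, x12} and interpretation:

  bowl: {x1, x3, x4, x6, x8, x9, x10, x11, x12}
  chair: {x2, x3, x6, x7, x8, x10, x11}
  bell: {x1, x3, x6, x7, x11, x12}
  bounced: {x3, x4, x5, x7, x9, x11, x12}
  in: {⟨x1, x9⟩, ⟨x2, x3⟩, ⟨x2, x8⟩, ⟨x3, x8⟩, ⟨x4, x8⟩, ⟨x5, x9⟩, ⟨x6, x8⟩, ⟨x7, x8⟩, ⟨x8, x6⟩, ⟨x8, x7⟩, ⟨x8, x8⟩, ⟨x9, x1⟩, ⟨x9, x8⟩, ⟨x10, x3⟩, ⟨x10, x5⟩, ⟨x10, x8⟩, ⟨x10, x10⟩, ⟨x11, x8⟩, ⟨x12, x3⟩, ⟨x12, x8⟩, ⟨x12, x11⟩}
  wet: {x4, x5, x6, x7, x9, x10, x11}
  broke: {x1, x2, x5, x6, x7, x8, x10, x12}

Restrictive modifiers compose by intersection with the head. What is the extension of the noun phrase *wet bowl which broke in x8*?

⟦which broke⟧ = ⟦broke⟧ = {x1, x2, x5, x6, x7, x8, x10, x12}
⟦in x8⟧ = {x : ⟨x, x8⟩ ∈ ⟦in⟧} = {x2, x3, x4, x6, x7, x8, x9, x10, x11, x12}
⟦bowl⟧ = {x1, x3, x4, x6, x8, x9, x10, x11, x12}
… ∩ ⟦which broke⟧ = {x1, x3, x4, x6, x8, x9, x10, x11, x12} ∩ {x1, x2, x5, x6, x7, x8, x10, x12} = {x1, x6, x8, x10, x12}
… ∩ ⟦in x8⟧ = {x1, x6, x8, x10, x12} ∩ {x2, x3, x4, x6, x7, x8, x9, x10, x11, x12} = {x6, x8, x10, x12}
… ∩ ⟦wet⟧ = {x6, x8, x10, x12} ∩ {x4, x5, x6, x7, x9, x10, x11} = {x6, x10}
So ⟦wet bowl which broke in x8⟧ = {x6, x10}.

{x6, x10}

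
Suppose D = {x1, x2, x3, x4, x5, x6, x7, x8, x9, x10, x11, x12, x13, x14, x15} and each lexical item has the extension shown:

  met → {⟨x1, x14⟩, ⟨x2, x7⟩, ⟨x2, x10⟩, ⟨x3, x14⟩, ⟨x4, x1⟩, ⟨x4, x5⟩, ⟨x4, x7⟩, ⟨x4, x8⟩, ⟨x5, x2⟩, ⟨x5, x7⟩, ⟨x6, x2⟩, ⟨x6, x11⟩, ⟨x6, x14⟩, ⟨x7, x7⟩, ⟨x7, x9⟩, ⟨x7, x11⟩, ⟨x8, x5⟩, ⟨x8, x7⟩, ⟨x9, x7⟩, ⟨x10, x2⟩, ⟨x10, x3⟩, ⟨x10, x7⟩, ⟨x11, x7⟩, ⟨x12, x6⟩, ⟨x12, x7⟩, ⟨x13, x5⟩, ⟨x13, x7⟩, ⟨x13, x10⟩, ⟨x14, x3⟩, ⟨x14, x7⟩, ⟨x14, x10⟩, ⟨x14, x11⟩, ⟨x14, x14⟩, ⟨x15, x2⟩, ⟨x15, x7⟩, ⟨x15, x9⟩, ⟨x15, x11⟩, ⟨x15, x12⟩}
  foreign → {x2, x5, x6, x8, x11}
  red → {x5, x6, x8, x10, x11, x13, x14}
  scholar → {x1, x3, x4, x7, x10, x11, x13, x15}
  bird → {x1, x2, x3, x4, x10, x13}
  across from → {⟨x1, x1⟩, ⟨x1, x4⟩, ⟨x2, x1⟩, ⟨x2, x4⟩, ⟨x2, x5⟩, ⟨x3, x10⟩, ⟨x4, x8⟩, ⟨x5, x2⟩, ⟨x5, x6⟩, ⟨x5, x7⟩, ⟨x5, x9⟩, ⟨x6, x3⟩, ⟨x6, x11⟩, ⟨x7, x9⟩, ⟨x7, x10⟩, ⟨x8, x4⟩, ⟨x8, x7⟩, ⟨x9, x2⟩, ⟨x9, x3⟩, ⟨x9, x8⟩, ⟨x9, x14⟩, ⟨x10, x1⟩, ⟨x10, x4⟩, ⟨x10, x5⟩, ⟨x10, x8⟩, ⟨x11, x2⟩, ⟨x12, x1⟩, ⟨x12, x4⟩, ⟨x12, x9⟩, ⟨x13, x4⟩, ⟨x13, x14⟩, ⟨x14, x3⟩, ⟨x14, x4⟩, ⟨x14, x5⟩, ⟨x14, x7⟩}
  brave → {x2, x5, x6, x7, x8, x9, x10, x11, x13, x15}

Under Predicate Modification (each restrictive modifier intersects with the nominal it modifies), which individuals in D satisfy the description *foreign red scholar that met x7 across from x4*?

∅

⟦that met x7⟧ = {x : ⟨x, x7⟩ ∈ ⟦met⟧} = {x2, x4, x5, x7, x8, x9, x10, x11, x12, x13, x14, x15}
⟦across from x4⟧ = {x : ⟨x, x4⟩ ∈ ⟦across from⟧} = {x1, x2, x8, x10, x12, x13, x14}
⟦scholar⟧ = {x1, x3, x4, x7, x10, x11, x13, x15}
… ∩ ⟦that met x7⟧ = {x1, x3, x4, x7, x10, x11, x13, x15} ∩ {x2, x4, x5, x7, x8, x9, x10, x11, x12, x13, x14, x15} = {x4, x7, x10, x11, x13, x15}
… ∩ ⟦across from x4⟧ = {x4, x7, x10, x11, x13, x15} ∩ {x1, x2, x8, x10, x12, x13, x14} = {x10, x13}
… ∩ ⟦foreign⟧ = {x10, x13} ∩ {x2, x5, x6, x8, x11} = ∅
… ∩ ⟦red⟧ = ∅ ∩ {x5, x6, x8, x10, x11, x13, x14} = ∅
So ⟦foreign red scholar that met x7 across from x4⟧ = ∅.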